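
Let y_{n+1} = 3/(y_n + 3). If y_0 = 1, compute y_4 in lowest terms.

y_1 = 3/(1 + 3) = 3/4.
y_2 = 3/(3/4 + 3) = 4/5.
y_3 = 3/(4/5 + 3) = 15/19.
y_4 = 3/(15/19 + 3) = 19/24.

19/24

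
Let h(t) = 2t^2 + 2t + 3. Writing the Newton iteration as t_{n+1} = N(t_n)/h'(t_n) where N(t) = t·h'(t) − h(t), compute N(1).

−1

h'(t) = 4t + 2.
N(t) = t·h'(t) − h(t) = t·(4t + 2) − (2t^2 + 2t + 3) = 2t^2 − 3.
N(1) = −1.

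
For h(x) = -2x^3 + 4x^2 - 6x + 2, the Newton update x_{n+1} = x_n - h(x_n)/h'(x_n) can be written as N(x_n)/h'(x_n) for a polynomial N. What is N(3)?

h'(x) = -6x^2 + 8x - 6.
N(x) = x·h'(x) - h(x) = x·(-6x^2 + 8x - 6) - (-2x^3 + 4x^2 - 6x + 2) = -4x^3 + 4x^2 - 2.
N(3) = -74.

-74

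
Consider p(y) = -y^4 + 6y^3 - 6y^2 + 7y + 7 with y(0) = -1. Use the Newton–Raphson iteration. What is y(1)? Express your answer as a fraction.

-28/41

p'(y) = -4y^3 + 18y^2 - 12y + 7.
p(-1) = -13, p'(-1) = 41, so y(1) = (-1) - (-13)/41 = -28/41.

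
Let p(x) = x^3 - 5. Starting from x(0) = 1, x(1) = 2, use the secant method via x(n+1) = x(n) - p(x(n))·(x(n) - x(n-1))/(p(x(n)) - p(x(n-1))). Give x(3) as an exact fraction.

p(1) = -4, p(2) = 3. x(2) = 2 - 3·(2 - 1)/(3 - (-4)) = 11/7.
p(2) = 3, p(11/7) = -384/343. x(3) = (11/7) - (-384/343)·((11/7) - 2)/((-384/343) - 3) = 265/157.

265/157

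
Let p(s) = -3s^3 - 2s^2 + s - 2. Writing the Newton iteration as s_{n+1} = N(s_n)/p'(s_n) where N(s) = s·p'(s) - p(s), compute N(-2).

42

p'(s) = -9s^2 - 4s + 1.
N(s) = s·p'(s) - p(s) = s·(-9s^2 - 4s + 1) - (-3s^3 - 2s^2 + s - 2) = -6s^3 - 2s^2 + 2.
N(-2) = 42.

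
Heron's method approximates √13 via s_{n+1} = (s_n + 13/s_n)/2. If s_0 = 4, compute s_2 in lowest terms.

1673/464

s_1 = (4 + 13/4)/2 = 29/8.
s_2 = (29/8 + 13/(29/8))/2 = 1673/464.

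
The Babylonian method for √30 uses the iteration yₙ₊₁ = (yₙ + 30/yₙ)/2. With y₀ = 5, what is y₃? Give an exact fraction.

116161/21208

y₁ = (5 + 30/5)/2 = 11/2.
y₂ = (11/2 + 30/(11/2))/2 = 241/44.
y₃ = (241/44 + 30/(241/44))/2 = 116161/21208.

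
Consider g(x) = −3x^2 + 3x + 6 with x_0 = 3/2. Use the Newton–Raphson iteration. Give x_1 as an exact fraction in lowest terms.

17/8

g'(x) = −6x + 3.
g(3/2) = 15/4, g'(3/2) = −6, so x_1 = (3/2) − (15/4)/(−6) = 17/8.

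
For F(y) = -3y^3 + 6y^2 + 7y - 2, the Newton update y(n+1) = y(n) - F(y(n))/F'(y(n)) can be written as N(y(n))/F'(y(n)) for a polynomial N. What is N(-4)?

F'(y) = -9y^2 + 12y + 7.
N(y) = y·F'(y) - F(y) = y·(-9y^2 + 12y + 7) - (-3y^3 + 6y^2 + 7y - 2) = -6y^3 + 6y^2 + 2.
N(-4) = 482.

482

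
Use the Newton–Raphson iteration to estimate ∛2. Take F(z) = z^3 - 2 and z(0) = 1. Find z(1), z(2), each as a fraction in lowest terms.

F'(z) = 3z^2.
F(1) = -1, F'(1) = 3, so z(1) = 1 - (-1)/3 = 4/3.
F(4/3) = 10/27, F'(4/3) = 16/3, so z(2) = (4/3) - (10/27)/(16/3) = 91/72.

z(1) = 4/3, z(2) = 91/72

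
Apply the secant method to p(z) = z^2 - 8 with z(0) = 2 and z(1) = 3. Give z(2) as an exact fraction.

14/5

p(2) = -4, p(3) = 1. z(2) = 3 - 1·(3 - 2)/(1 - (-4)) = 14/5.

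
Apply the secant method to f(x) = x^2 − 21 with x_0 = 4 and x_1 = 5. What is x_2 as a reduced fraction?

f(4) = −5, f(5) = 4. x_2 = 5 − 4·(5 − 4)/(4 − (−5)) = 41/9.

41/9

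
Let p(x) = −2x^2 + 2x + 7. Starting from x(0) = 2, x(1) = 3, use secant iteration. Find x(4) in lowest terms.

173/71

p(2) = 3, p(3) = −5. x(2) = 3 − (−5)·(3 − 2)/((−5) − 3) = 19/8.
p(3) = −5, p(19/8) = 15/32. x(3) = (19/8) − (15/32)·((19/8) − 3)/((15/32) − (−5)) = 17/7.
p(19/8) = 15/32, p(17/7) = 3/49. x(4) = (17/7) − (3/49)·((17/7) − (19/8))/((3/49) − (15/32)) = 173/71.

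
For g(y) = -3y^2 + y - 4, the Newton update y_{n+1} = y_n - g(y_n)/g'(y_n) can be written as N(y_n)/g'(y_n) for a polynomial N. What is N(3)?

-23

g'(y) = -6y + 1.
N(y) = y·g'(y) - g(y) = y·(-6y + 1) - (-3y^2 + y - 4) = -3y^2 + 4.
N(3) = -23.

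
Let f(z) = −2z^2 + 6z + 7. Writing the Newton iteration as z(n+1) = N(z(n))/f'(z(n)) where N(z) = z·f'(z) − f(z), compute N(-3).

−25

f'(z) = −4z + 6.
N(z) = z·f'(z) − f(z) = z·(−4z + 6) − (−2z^2 + 6z + 7) = −2z^2 − 7.
N(-3) = −25.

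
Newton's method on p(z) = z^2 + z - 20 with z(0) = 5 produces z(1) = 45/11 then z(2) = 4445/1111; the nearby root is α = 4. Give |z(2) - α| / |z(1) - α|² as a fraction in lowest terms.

z(1) - α = 45/11 - 4 = 1/11, so |z(1) - α| = 1/11.
z(2) - α = 4445/1111 - 4 = 1/1111, so |z(2) - α| = 1/1111.
|z(1) - α|² = 1/121.
Ratio = (1/1111) / (1/121) = 11/101.

11/101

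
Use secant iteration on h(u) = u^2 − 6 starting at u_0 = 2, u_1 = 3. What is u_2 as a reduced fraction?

12/5

h(2) = −2, h(3) = 3. u_2 = 3 − 3·(3 − 2)/(3 − (−2)) = 12/5.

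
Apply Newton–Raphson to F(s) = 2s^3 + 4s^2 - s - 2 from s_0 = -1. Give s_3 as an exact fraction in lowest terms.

F'(s) = 6s^2 + 8s - 1.
F(-1) = 1, F'(-1) = -3, so s_1 = (-1) - 1/(-3) = -2/3.
F(-2/3) = -4/27, F'(-2/3) = -11/3, so s_2 = (-2/3) - (-4/27)/(-11/3) = -70/99.
F(-70/99) = -128/970299, F'(-70/99) = -11947/3267, so s_3 = (-70/99) - (-128/970299)/(-11947/3267) = -2508998/3548259.

-2508998/3548259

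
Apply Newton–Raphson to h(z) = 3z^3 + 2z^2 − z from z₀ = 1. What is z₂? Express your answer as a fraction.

h'(z) = 9z^2 + 4z − 1.
h(1) = 4, h'(1) = 12, so z₁ = 1 − 4/12 = 2/3.
h(2/3) = 10/9, h'(2/3) = 17/3, so z₂ = (2/3) − (10/9)/(17/3) = 8/17.

8/17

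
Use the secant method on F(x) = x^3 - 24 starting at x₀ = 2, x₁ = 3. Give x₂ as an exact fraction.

54/19

F(2) = -16, F(3) = 3. x₂ = 3 - 3·(3 - 2)/(3 - (-16)) = 54/19.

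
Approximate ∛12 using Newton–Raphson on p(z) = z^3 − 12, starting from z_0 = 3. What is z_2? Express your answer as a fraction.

p'(z) = 3z^2.
p(3) = 15, p'(3) = 27, so z_1 = 3 − 15/27 = 22/9.
p(22/9) = 1900/729, p'(22/9) = 484/27, so z_2 = (22/9) − (1900/729)/(484/27) = 7511/3267.

7511/3267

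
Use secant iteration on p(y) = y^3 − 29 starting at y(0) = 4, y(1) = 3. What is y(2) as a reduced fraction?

p(4) = 35, p(3) = −2. y(2) = 3 − (−2)·(3 − 4)/((−2) − 35) = 113/37.

113/37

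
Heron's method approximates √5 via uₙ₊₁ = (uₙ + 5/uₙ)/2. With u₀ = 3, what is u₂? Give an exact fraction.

u₁ = (3 + 5/3)/2 = 7/3.
u₂ = (7/3 + 5/(7/3))/2 = 47/21.

47/21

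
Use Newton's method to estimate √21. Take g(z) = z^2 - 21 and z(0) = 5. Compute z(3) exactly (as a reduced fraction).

277727/60605

g'(z) = 2z.
g(5) = 4, g'(5) = 10, so z(1) = 5 - 4/10 = 23/5.
g(23/5) = 4/25, g'(23/5) = 46/5, so z(2) = (23/5) - (4/25)/(46/5) = 527/115.
g(527/115) = 4/13225, g'(527/115) = 1054/115, so z(3) = (527/115) - (4/13225)/(1054/115) = 277727/60605.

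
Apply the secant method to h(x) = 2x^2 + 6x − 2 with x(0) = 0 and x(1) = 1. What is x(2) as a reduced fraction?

h(0) = −2, h(1) = 6. x(2) = 1 − 6·(1 − 0)/(6 − (−2)) = 1/4.

1/4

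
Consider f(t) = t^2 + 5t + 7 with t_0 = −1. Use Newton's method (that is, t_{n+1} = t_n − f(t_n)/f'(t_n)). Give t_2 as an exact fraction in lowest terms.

−3

f'(t) = 2t + 5.
f(−1) = 3, f'(−1) = 3, so t_1 = (−1) − 3/3 = −2.
f(−2) = 1, f'(−2) = 1, so t_2 = (−2) − 1/1 = −3.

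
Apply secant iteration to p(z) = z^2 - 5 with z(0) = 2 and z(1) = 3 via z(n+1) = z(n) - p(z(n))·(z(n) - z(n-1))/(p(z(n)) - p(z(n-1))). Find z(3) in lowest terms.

29/13

p(2) = -1, p(3) = 4. z(2) = 3 - 4·(3 - 2)/(4 - (-1)) = 11/5.
p(3) = 4, p(11/5) = -4/25. z(3) = (11/5) - (-4/25)·((11/5) - 3)/((-4/25) - 4) = 29/13.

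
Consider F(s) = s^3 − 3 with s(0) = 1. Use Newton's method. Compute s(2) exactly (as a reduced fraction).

331/225

F'(s) = 3s^2.
F(1) = −2, F'(1) = 3, so s(1) = 1 − (−2)/3 = 5/3.
F(5/3) = 44/27, F'(5/3) = 25/3, so s(2) = (5/3) − (44/27)/(25/3) = 331/225.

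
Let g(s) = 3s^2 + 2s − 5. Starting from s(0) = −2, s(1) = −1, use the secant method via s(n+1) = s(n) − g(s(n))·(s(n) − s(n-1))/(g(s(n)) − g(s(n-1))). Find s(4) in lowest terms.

−911/547

g(−2) = 3, g(−1) = −4. s(2) = (−1) − (−4)·((−1) − (−2))/((−4) − 3) = −11/7.
g(−1) = −4, g(−11/7) = −36/49. s(3) = (−11/7) − (−36/49)·((−11/7) − (−1))/((−36/49) − (−4)) = −17/10.
g(−11/7) = −36/49, g(−17/10) = 27/100. s(4) = (−17/10) − (27/100)·((−17/10) − (−11/7))/((27/100) − (−36/49)) = −911/547.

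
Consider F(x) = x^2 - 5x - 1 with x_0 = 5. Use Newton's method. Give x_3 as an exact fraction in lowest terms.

509626/98145

F'(x) = 2x - 5.
F(5) = -1, F'(5) = 5, so x_1 = 5 - (-1)/5 = 26/5.
F(26/5) = 1/25, F'(26/5) = 27/5, so x_2 = (26/5) - (1/25)/(27/5) = 701/135.
F(701/135) = 1/18225, F'(701/135) = 727/135, so x_3 = (701/135) - (1/18225)/(727/135) = 509626/98145.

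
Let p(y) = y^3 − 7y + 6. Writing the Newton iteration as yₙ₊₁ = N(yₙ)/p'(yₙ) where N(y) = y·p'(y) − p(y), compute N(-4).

−134

p'(y) = 3y^2 − 7.
N(y) = y·p'(y) − p(y) = y·(3y^2 − 7) − (y^3 − 7y + 6) = 2y^3 − 6.
N(-4) = −134.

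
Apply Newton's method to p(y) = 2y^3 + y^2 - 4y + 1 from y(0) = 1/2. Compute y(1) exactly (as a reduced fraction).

1/6

p'(y) = 6y^2 + 2y - 4.
p(1/2) = -1/2, p'(1/2) = -3/2, so y(1) = (1/2) - (-1/2)/(-3/2) = 1/6.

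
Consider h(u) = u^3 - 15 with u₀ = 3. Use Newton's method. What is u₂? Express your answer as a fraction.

h'(u) = 3u^2.
h(3) = 12, h'(3) = 27, so u₁ = 3 - 12/27 = 23/9.
h(23/9) = 1232/729, h'(23/9) = 529/27, so u₂ = (23/9) - (1232/729)/(529/27) = 35269/14283.

35269/14283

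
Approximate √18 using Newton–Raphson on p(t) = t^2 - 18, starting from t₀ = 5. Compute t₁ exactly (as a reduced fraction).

43/10

p'(t) = 2t.
p(5) = 7, p'(5) = 10, so t₁ = 5 - 7/10 = 43/10.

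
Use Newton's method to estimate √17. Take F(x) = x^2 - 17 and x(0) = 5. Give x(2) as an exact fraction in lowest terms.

F'(x) = 2x.
F(5) = 8, F'(5) = 10, so x(1) = 5 - 8/10 = 21/5.
F(21/5) = 16/25, F'(21/5) = 42/5, so x(2) = (21/5) - (16/25)/(42/5) = 433/105.

433/105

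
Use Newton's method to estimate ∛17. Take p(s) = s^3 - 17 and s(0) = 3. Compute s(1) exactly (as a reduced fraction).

71/27

p'(s) = 3s^2.
p(3) = 10, p'(3) = 27, so s(1) = 3 - 10/27 = 71/27.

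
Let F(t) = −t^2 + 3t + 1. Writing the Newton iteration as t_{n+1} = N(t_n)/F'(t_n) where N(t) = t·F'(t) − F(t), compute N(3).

−10

F'(t) = −2t + 3.
N(t) = t·F'(t) − F(t) = t·(−2t + 3) − (−t^2 + 3t + 1) = −t^2 − 1.
N(3) = −10.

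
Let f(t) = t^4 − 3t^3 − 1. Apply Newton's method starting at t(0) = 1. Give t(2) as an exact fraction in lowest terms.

−433/740

f'(t) = 4t^3 − 9t^2.
f(1) = −3, f'(1) = −5, so t(1) = 1 − (−3)/(−5) = 2/5.
f(2/5) = −729/625, f'(2/5) = −148/125, so t(2) = (2/5) − (−729/625)/(−148/125) = −433/740.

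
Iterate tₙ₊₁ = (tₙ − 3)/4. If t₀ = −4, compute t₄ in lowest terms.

−259/256

t₁ = ((−4) − 3)/4 = −7/4.
t₂ = ((−7/4) − 3)/4 = −19/16.
t₃ = ((−19/16) − 3)/4 = −67/64.
t₄ = ((−67/64) − 3)/4 = −259/256.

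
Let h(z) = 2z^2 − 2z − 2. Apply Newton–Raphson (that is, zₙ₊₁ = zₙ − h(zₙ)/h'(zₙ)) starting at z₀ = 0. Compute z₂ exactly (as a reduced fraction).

h'(z) = 4z − 2.
h(0) = −2, h'(0) = −2, so z₁ = 0 − (−2)/(−2) = −1.
h(−1) = 2, h'(−1) = −6, so z₂ = (−1) − 2/(−6) = −2/3.

−2/3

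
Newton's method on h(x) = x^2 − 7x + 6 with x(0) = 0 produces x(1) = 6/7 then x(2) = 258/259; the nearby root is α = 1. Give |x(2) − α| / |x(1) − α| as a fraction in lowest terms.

x(1) − α = 6/7 − 1 = −1/7, so |x(1) − α| = 1/7.
x(2) − α = 258/259 − 1 = −1/259, so |x(2) − α| = 1/259.
Ratio = (1/259) / (1/7) = 1/37.

1/37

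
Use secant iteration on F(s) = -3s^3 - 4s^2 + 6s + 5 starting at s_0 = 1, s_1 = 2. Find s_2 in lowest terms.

31/27

F(1) = 4, F(2) = -23. s_2 = 2 - (-23)·(2 - 1)/((-23) - 4) = 31/27.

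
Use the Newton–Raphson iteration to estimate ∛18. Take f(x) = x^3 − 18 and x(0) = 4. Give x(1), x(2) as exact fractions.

x(1) = 73/24, x(2) = 513433/191844

f'(x) = 3x^2.
f(4) = 46, f'(4) = 48, so x(1) = 4 − 46/48 = 73/24.
f(73/24) = 140185/13824, f'(73/24) = 5329/192, so x(2) = (73/24) − (140185/13824)/(5329/192) = 513433/191844.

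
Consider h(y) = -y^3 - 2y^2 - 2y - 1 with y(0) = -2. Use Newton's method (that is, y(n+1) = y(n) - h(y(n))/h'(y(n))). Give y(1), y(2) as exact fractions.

h'(y) = -3y^2 - 4y - 2.
h(-2) = 3, h'(-2) = -6, so y(1) = (-2) - 3/(-6) = -3/2.
h(-3/2) = 7/8, h'(-3/2) = -11/4, so y(2) = (-3/2) - (7/8)/(-11/4) = -13/11.

y(1) = -3/2, y(2) = -13/11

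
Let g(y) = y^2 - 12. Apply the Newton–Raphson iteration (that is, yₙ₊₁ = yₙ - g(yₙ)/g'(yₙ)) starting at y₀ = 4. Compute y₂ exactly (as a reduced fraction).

g'(y) = 2y.
g(4) = 4, g'(4) = 8, so y₁ = 4 - 4/8 = 7/2.
g(7/2) = 1/4, g'(7/2) = 7, so y₂ = (7/2) - (1/4)/7 = 97/28.

97/28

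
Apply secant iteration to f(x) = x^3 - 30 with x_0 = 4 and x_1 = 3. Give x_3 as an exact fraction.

f(4) = 34, f(3) = -3. x_2 = 3 - (-3)·(3 - 4)/((-3) - 34) = 114/37.
f(3) = -3, f(114/37) = -38046/50653. x_3 = (114/37) - (-38046/50653)·((114/37) - 3)/((-38046/50653) - (-3)) = 39340/12657.

39340/12657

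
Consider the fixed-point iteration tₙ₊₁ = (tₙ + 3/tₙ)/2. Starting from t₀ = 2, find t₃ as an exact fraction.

18817/10864

t₁ = (2 + 3/2)/2 = 7/4.
t₂ = (7/4 + 3/(7/4))/2 = 97/56.
t₃ = (97/56 + 3/(97/56))/2 = 18817/10864.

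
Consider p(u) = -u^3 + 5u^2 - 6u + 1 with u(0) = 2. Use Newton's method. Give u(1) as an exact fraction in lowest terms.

p'(u) = -3u^2 + 10u - 6.
p(2) = 1, p'(2) = 2, so u(1) = 2 - 1/2 = 3/2.

3/2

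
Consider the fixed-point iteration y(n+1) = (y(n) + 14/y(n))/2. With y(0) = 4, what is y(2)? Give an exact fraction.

y(1) = (4 + 14/4)/2 = 15/4.
y(2) = (15/4 + 14/(15/4))/2 = 449/120.

449/120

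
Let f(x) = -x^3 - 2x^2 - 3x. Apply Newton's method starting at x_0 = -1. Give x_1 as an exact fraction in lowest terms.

f'(x) = -3x^2 - 4x - 3.
f(-1) = 2, f'(-1) = -2, so x_1 = (-1) - 2/(-2) = 0.

0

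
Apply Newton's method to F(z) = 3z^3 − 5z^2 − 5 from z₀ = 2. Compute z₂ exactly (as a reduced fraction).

F'(z) = 9z^2 − 10z.
F(2) = −1, F'(2) = 16, so z₁ = 2 − (−1)/16 = 33/16.
F(33/16) = 211/4096, F'(33/16) = 4521/256, so z₂ = (33/16) − (211/4096)/(4521/256) = 74491/36168.

74491/36168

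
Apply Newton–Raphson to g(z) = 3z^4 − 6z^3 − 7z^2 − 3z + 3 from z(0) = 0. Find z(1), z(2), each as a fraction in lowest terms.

z(1) = 1, z(2) = 13/23

g'(z) = 12z^3 − 18z^2 − 14z − 3.
g(0) = 3, g'(0) = −3, so z(1) = 0 − 3/(−3) = 1.
g(1) = −10, g'(1) = −23, so z(2) = 1 − (−10)/(−23) = 13/23.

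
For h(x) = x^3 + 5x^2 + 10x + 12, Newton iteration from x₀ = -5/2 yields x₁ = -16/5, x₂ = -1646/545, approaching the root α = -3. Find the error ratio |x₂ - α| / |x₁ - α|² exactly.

55/109

x₁ - α = -16/5 - (-3) = -16/5 + 3 = -1/5, so |x₁ - α| = 1/5.
x₂ - α = -1646/545 - (-3) = -1646/545 + 3 = -11/545, so |x₂ - α| = 11/545.
|x₁ - α|² = 1/25.
Ratio = (11/545) / (1/25) = 55/109.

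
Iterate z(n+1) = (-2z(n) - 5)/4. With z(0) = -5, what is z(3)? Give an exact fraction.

z(1) = (-2·(-5) - 5)/4 = 5/4.
z(2) = (-2·(5/4) - 5)/4 = -15/8.
z(3) = (-2·(-15/8) - 5)/4 = -5/16.

-5/16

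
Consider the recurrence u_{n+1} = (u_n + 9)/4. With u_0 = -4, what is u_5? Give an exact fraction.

3065/1024

u_1 = ((-4) + 9)/4 = 5/4.
u_2 = ((5/4) + 9)/4 = 41/16.
u_3 = ((41/16) + 9)/4 = 185/64.
u_4 = ((185/64) + 9)/4 = 761/256.
u_5 = ((761/256) + 9)/4 = 3065/1024.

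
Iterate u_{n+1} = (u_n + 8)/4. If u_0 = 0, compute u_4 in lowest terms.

u_1 = (0 + 8)/4 = 2.
u_2 = (2 + 8)/4 = 5/2.
u_3 = ((5/2) + 8)/4 = 21/8.
u_4 = ((21/8) + 8)/4 = 85/32.

85/32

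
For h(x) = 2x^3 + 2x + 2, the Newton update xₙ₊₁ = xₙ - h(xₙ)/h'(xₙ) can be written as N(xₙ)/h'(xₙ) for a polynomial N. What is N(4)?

254

h'(x) = 6x^2 + 2.
N(x) = x·h'(x) - h(x) = x·(6x^2 + 2) - (2x^3 + 2x + 2) = 4x^3 - 2.
N(4) = 254.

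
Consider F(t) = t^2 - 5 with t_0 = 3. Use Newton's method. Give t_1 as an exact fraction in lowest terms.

F'(t) = 2t.
F(3) = 4, F'(3) = 6, so t_1 = 3 - 4/6 = 7/3.

7/3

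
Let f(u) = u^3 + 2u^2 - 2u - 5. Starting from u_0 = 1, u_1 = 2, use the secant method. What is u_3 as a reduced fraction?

f(1) = -4, f(2) = 7. u_2 = 2 - 7·(2 - 1)/(7 - (-4)) = 15/11.
f(2) = 7, f(15/11) = -1960/1331. u_3 = (15/11) - (-1960/1331)·((15/11) - 2)/((-1960/1331) - 7) = 2375/1611.

2375/1611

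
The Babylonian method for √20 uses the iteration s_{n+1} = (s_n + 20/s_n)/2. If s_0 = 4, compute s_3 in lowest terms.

s_1 = (4 + 20/4)/2 = 9/2.
s_2 = (9/2 + 20/(9/2))/2 = 161/36.
s_3 = (161/36 + 20/(161/36))/2 = 51841/11592.

51841/11592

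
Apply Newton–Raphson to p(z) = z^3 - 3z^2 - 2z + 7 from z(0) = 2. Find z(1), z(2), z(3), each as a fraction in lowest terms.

p'(z) = 3z^2 - 6z - 2.
p(2) = -1, p'(2) = -2, so z(1) = 2 - (-1)/(-2) = 3/2.
p(3/2) = 5/8, p'(3/2) = -17/4, so z(2) = (3/2) - (5/8)/(-17/4) = 28/17.
p(28/17) = 175/4913, p'(28/17) = -1082/289, so z(3) = (28/17) - (175/4913)/(-1082/289) = 30471/18394.

z(1) = 3/2, z(2) = 28/17, z(3) = 30471/18394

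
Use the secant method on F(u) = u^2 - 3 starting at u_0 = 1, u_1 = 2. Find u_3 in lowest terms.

F(1) = -2, F(2) = 1. u_2 = 2 - 1·(2 - 1)/(1 - (-2)) = 5/3.
F(2) = 1, F(5/3) = -2/9. u_3 = (5/3) - (-2/9)·((5/3) - 2)/((-2/9) - 1) = 19/11.

19/11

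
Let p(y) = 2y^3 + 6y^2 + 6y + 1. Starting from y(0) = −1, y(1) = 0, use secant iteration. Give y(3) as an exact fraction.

p(−1) = −1, p(0) = 1. y(2) = 0 − 1·(0 − (−1))/(1 − (−1)) = −1/2.
p(0) = 1, p(−1/2) = −3/4. y(3) = (−1/2) − (−3/4)·((−1/2) − 0)/((−3/4) − 1) = −2/7.

−2/7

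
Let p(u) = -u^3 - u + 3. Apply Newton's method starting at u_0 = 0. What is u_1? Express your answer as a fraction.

p'(u) = -3u^2 - 1.
p(0) = 3, p'(0) = -1, so u_1 = 0 - 3/(-1) = 3.

3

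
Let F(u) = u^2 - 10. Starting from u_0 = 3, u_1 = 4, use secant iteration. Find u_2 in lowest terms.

F(3) = -1, F(4) = 6. u_2 = 4 - 6·(4 - 3)/(6 - (-1)) = 22/7.

22/7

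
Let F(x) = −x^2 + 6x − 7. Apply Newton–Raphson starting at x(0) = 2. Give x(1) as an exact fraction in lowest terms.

3/2

F'(x) = −2x + 6.
F(2) = 1, F'(2) = 2, so x(1) = 2 − 1/2 = 3/2.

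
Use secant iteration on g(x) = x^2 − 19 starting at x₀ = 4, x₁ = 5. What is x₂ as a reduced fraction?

13/3

g(4) = −3, g(5) = 6. x₂ = 5 − 6·(5 − 4)/(6 − (−3)) = 13/3.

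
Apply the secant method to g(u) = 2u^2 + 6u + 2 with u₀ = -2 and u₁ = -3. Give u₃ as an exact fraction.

g(-2) = -2, g(-3) = 2. u₂ = (-3) - 2·((-3) - (-2))/(2 - (-2)) = -5/2.
g(-3) = 2, g(-5/2) = -1/2. u₃ = (-5/2) - (-1/2)·((-5/2) - (-3))/((-1/2) - 2) = -13/5.

-13/5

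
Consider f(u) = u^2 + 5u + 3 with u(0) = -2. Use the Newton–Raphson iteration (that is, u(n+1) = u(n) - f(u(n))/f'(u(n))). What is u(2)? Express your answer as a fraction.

-2/7

f'(u) = 2u + 5.
f(-2) = -3, f'(-2) = 1, so u(1) = (-2) - (-3)/1 = 1.
f(1) = 9, f'(1) = 7, so u(2) = 1 - 9/7 = -2/7.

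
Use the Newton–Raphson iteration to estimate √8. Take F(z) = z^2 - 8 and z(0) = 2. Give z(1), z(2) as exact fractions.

F'(z) = 2z.
F(2) = -4, F'(2) = 4, so z(1) = 2 - (-4)/4 = 3.
F(3) = 1, F'(3) = 6, so z(2) = 3 - 1/6 = 17/6.

z(1) = 3, z(2) = 17/6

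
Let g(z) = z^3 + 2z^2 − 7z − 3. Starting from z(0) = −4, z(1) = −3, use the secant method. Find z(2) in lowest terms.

−57/16

g(−4) = −7, g(−3) = 9. z(2) = (−3) − 9·((−3) − (−4))/(9 − (−7)) = −57/16.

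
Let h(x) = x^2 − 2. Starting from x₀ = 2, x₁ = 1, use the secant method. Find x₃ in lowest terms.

10/7

h(2) = 2, h(1) = −1. x₂ = 1 − (−1)·(1 − 2)/((−1) − 2) = 4/3.
h(1) = −1, h(4/3) = −2/9. x₃ = (4/3) − (−2/9)·((4/3) − 1)/((−2/9) − (−1)) = 10/7.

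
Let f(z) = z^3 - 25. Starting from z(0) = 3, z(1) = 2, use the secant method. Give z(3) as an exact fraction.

19255/6559

f(3) = 2, f(2) = -17. z(2) = 2 - (-17)·(2 - 3)/((-17) - 2) = 55/19.
f(2) = -17, f(55/19) = -5100/6859. z(3) = (55/19) - (-5100/6859)·((55/19) - 2)/((-5100/6859) - (-17)) = 19255/6559.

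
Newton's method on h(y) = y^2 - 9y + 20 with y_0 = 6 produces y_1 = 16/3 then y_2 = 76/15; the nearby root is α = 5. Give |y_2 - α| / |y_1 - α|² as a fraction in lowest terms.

y_1 - α = 16/3 - 5 = 1/3, so |y_1 - α| = 1/3.
y_2 - α = 76/15 - 5 = 1/15, so |y_2 - α| = 1/15.
|y_1 - α|² = 1/9.
Ratio = (1/15) / (1/9) = 3/5.

3/5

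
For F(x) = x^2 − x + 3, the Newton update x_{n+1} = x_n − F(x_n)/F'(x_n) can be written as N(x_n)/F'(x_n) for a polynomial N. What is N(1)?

F'(x) = 2x − 1.
N(x) = x·F'(x) − F(x) = x·(2x − 1) − (x^2 − x + 3) = x^2 − 3.
N(1) = −2.

−2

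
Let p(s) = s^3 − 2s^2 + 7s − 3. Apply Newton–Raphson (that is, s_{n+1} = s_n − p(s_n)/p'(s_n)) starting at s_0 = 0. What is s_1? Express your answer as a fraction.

p'(s) = 3s^2 − 4s + 7.
p(0) = −3, p'(0) = 7, so s_1 = 0 − (−3)/7 = 3/7.

3/7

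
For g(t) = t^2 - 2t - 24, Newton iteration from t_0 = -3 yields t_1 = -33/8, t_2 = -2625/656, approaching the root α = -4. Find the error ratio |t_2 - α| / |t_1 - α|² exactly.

t_1 - α = -33/8 - (-4) = -33/8 + 4 = -1/8, so |t_1 - α| = 1/8.
t_2 - α = -2625/656 - (-4) = -2625/656 + 4 = -1/656, so |t_2 - α| = 1/656.
|t_1 - α|² = 1/64.
Ratio = (1/656) / (1/64) = 4/41.

4/41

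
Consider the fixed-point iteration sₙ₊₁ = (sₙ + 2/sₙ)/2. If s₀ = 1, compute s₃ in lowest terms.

577/408

s₁ = (1 + 2/1)/2 = 3/2.
s₂ = (3/2 + 2/(3/2))/2 = 17/12.
s₃ = (17/12 + 2/(17/12))/2 = 577/408.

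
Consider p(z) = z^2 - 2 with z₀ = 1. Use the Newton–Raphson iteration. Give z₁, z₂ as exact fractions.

p'(z) = 2z.
p(1) = -1, p'(1) = 2, so z₁ = 1 - (-1)/2 = 3/2.
p(3/2) = 1/4, p'(3/2) = 3, so z₂ = (3/2) - (1/4)/3 = 17/12.

z₁ = 3/2, z₂ = 17/12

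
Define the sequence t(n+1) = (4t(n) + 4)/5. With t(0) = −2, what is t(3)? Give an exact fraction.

116/125

t(1) = (4·(−2) + 4)/5 = −4/5.
t(2) = (4·(−4/5) + 4)/5 = 4/25.
t(3) = (4·(4/25) + 4)/5 = 116/125.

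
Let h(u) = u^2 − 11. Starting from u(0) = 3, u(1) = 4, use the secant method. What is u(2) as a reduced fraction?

23/7

h(3) = −2, h(4) = 5. u(2) = 4 − 5·(4 − 3)/(5 − (−2)) = 23/7.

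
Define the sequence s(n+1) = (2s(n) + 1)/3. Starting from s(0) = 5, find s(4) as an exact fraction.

145/81

s(1) = (2·5 + 1)/3 = 11/3.
s(2) = (2·(11/3) + 1)/3 = 25/9.
s(3) = (2·(25/9) + 1)/3 = 59/27.
s(4) = (2·(59/27) + 1)/3 = 145/81.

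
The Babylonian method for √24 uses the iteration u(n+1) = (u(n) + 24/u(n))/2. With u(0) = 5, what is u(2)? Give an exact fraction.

u(1) = (5 + 24/5)/2 = 49/10.
u(2) = (49/10 + 24/(49/10))/2 = 4801/980.

4801/980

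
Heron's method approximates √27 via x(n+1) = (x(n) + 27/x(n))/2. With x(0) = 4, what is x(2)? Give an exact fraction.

3577/688

x(1) = (4 + 27/4)/2 = 43/8.
x(2) = (43/8 + 27/(43/8))/2 = 3577/688.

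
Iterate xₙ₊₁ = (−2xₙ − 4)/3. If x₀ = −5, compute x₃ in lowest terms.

x₁ = (−2·(−5) − 4)/3 = 2.
x₂ = (−2·2 − 4)/3 = −8/3.
x₃ = (−2·(−8/3) − 4)/3 = 4/9.

4/9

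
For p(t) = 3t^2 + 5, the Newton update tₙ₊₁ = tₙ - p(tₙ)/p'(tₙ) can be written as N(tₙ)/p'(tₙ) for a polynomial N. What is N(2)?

p'(t) = 6t.
N(t) = t·p'(t) - p(t) = t·(6t) - (3t^2 + 5) = 3t^2 - 5.
N(2) = 7.

7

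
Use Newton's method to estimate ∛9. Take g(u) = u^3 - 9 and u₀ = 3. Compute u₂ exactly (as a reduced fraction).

929/441

g'(u) = 3u^2.
g(3) = 18, g'(3) = 27, so u₁ = 3 - 18/27 = 7/3.
g(7/3) = 100/27, g'(7/3) = 49/3, so u₂ = (7/3) - (100/27)/(49/3) = 929/441.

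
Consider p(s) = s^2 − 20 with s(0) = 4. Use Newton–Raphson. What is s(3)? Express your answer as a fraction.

p'(s) = 2s.
p(4) = −4, p'(4) = 8, so s(1) = 4 − (−4)/8 = 9/2.
p(9/2) = 1/4, p'(9/2) = 9, so s(2) = (9/2) − (1/4)/9 = 161/36.
p(161/36) = 1/1296, p'(161/36) = 161/18, so s(3) = (161/36) − (1/1296)/(161/18) = 51841/11592.

51841/11592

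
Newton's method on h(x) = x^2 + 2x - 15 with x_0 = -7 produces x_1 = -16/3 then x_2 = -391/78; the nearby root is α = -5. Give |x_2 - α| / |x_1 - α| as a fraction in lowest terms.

1/26

x_1 - α = -16/3 - (-5) = -16/3 + 5 = -1/3, so |x_1 - α| = 1/3.
x_2 - α = -391/78 - (-5) = -391/78 + 5 = -1/78, so |x_2 - α| = 1/78.
Ratio = (1/78) / (1/3) = 1/26.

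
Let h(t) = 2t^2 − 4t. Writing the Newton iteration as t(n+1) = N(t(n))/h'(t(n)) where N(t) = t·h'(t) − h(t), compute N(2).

h'(t) = 4t − 4.
N(t) = t·h'(t) − h(t) = t·(4t − 4) − (2t^2 − 4t) = 2t^2.
N(2) = 8.

8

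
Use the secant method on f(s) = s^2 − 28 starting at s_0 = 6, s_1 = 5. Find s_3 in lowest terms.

598/113

f(6) = 8, f(5) = −3. s_2 = 5 − (−3)·(5 − 6)/((−3) − 8) = 58/11.
f(5) = −3, f(58/11) = −24/121. s_3 = (58/11) − (−24/121)·((58/11) − 5)/((−24/121) − (−3)) = 598/113.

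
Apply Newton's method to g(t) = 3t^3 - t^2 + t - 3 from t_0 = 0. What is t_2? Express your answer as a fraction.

39/19

g'(t) = 9t^2 - 2t + 1.
g(0) = -3, g'(0) = 1, so t_1 = 0 - (-3)/1 = 3.
g(3) = 72, g'(3) = 76, so t_2 = 3 - 72/76 = 39/19.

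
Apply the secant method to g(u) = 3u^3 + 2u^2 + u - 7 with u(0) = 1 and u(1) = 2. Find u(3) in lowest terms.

2614/2483

g(1) = -1, g(2) = 27. u(2) = 2 - 27·(2 - 1)/(27 - (-1)) = 29/28.
g(2) = 27, g(29/28) = -10665/21952. u(3) = (29/28) - (-10665/21952)·((29/28) - 2)/((-10665/21952) - 27) = 2614/2483.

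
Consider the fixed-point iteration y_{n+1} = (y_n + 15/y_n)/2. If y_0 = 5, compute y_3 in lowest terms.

y_1 = (5 + 15/5)/2 = 4.
y_2 = (4 + 15/4)/2 = 31/8.
y_3 = (31/8 + 15/(31/8))/2 = 1921/496.

1921/496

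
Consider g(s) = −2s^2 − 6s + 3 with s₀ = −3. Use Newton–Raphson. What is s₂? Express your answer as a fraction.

g'(s) = −4s − 6.
g(−3) = 3, g'(−3) = 6, so s₁ = (−3) − 3/6 = −7/2.
g(−7/2) = −1/2, g'(−7/2) = 8, so s₂ = (−7/2) − (−1/2)/8 = −55/16.

−55/16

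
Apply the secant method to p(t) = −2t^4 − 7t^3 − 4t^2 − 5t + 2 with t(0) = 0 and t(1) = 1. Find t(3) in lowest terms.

p(0) = 2, p(1) = −16. t(2) = 1 − (−16)·(1 − 0)/((−16) − 2) = 1/9.
p(1) = −16, p(1/9) = 9088/6561. t(3) = (1/9) − (9088/6561)·((1/9) − 1)/((9088/6561) − (−16)) = 1297/7129.

1297/7129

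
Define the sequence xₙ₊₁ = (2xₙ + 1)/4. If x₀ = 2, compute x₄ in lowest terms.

19/32

x₁ = (2·2 + 1)/4 = 5/4.
x₂ = (2·(5/4) + 1)/4 = 7/8.
x₃ = (2·(7/8) + 1)/4 = 11/16.
x₄ = (2·(11/16) + 1)/4 = 19/32.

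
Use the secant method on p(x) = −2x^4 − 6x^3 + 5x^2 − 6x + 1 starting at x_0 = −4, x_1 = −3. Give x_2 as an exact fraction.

p(−4) = −23, p(−3) = 64. x_2 = (−3) − 64·((−3) − (−4))/(64 − (−23)) = −325/87.

−325/87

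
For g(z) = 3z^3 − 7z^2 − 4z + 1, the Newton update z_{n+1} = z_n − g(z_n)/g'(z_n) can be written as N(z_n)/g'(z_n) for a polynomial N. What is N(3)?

98

g'(z) = 9z^2 − 14z − 4.
N(z) = z·g'(z) − g(z) = z·(9z^2 − 14z − 4) − (3z^3 − 7z^2 − 4z + 1) = 6z^3 − 7z^2 − 1.
N(3) = 98.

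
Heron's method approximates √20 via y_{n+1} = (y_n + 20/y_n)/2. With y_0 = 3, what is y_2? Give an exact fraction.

1561/348

y_1 = (3 + 20/3)/2 = 29/6.
y_2 = (29/6 + 20/(29/6))/2 = 1561/348.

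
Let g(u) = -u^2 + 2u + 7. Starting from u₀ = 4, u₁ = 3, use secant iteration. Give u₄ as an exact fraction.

g(4) = -1, g(3) = 4. u₂ = 3 - 4·(3 - 4)/(4 - (-1)) = 19/5.
g(3) = 4, g(19/5) = 4/25. u₃ = (19/5) - (4/25)·((19/5) - 3)/((4/25) - 4) = 23/6.
g(19/5) = 4/25, g(23/6) = -1/36. u₄ = (23/6) - (-1/36)·((23/6) - (19/5))/((-1/36) - (4/25)) = 647/169.

647/169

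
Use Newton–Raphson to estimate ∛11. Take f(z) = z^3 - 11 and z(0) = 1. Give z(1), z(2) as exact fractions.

f'(z) = 3z^2.
f(1) = -10, f'(1) = 3, so z(1) = 1 - (-10)/3 = 13/3.
f(13/3) = 1900/27, f'(13/3) = 169/3, so z(2) = (13/3) - (1900/27)/(169/3) = 4691/1521.

z(1) = 13/3, z(2) = 4691/1521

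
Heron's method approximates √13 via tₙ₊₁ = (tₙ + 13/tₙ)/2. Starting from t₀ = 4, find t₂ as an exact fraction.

t₁ = (4 + 13/4)/2 = 29/8.
t₂ = (29/8 + 13/(29/8))/2 = 1673/464.

1673/464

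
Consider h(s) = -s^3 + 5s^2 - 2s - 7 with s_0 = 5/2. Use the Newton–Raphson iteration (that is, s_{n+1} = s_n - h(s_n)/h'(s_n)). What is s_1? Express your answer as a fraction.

h'(s) = -3s^2 + 10s - 2.
h(5/2) = 29/8, h'(5/2) = 17/4, so s_1 = (5/2) - (29/8)/(17/4) = 28/17.

28/17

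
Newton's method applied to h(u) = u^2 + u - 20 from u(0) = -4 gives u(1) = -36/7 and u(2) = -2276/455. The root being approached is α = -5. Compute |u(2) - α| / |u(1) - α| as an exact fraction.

u(1) - α = -36/7 - (-5) = -36/7 + 5 = -1/7, so |u(1) - α| = 1/7.
u(2) - α = -2276/455 - (-5) = -2276/455 + 5 = -1/455, so |u(2) - α| = 1/455.
Ratio = (1/455) / (1/7) = 1/65.

1/65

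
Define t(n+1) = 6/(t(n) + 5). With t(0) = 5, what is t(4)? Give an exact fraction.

t(1) = 6/(5 + 5) = 3/5.
t(2) = 6/(3/5 + 5) = 15/14.
t(3) = 6/(15/14 + 5) = 84/85.
t(4) = 6/(84/85 + 5) = 510/509.

510/509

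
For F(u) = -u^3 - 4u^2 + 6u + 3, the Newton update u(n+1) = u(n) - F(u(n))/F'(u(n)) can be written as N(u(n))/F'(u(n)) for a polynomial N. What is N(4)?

-195

F'(u) = -3u^2 - 8u + 6.
N(u) = u·F'(u) - F(u) = u·(-3u^2 - 8u + 6) - (-u^3 - 4u^2 + 6u + 3) = -2u^3 - 4u^2 - 3.
N(4) = -195.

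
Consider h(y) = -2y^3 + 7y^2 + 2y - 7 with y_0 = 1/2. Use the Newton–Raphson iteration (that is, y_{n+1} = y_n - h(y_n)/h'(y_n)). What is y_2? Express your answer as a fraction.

1691/1690

h'(y) = -6y^2 + 14y + 2.
h(1/2) = -9/2, h'(1/2) = 15/2, so y_1 = (1/2) - (-9/2)/(15/2) = 11/10.
h(11/10) = 126/125, h'(11/10) = 507/50, so y_2 = (11/10) - (126/125)/(507/50) = 1691/1690.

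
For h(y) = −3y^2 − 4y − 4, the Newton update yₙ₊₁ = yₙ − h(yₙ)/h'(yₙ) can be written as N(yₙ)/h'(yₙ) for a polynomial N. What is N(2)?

h'(y) = −6y − 4.
N(y) = y·h'(y) − h(y) = y·(−6y − 4) − (−3y^2 − 4y − 4) = −3y^2 + 4.
N(2) = −8.

−8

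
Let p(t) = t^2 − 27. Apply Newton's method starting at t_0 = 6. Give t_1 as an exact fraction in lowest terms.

21/4

p'(t) = 2t.
p(6) = 9, p'(6) = 12, so t_1 = 6 − 9/12 = 21/4.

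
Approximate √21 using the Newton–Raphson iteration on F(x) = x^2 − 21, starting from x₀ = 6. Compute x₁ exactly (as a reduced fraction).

F'(x) = 2x.
F(6) = 15, F'(6) = 12, so x₁ = 6 − 15/12 = 19/4.

19/4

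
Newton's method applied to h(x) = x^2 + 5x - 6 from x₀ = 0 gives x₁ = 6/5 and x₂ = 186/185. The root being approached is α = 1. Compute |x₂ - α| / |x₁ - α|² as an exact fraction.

5/37

x₁ - α = 6/5 - 1 = 1/5, so |x₁ - α| = 1/5.
x₂ - α = 186/185 - 1 = 1/185, so |x₂ - α| = 1/185.
|x₁ - α|² = 1/25.
Ratio = (1/185) / (1/25) = 5/37.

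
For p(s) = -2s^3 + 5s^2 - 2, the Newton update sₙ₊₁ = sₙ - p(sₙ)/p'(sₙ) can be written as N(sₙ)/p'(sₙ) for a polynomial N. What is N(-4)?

p'(s) = -6s^2 + 10s.
N(s) = s·p'(s) - p(s) = s·(-6s^2 + 10s) - (-2s^3 + 5s^2 - 2) = -4s^3 + 5s^2 + 2.
N(-4) = 338.

338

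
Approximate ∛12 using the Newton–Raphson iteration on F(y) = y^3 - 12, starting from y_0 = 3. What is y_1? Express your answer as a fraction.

F'(y) = 3y^2.
F(3) = 15, F'(3) = 27, so y_1 = 3 - 15/27 = 22/9.

22/9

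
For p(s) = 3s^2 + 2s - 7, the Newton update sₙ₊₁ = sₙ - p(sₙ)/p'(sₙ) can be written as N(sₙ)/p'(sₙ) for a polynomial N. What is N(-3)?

34

p'(s) = 6s + 2.
N(s) = s·p'(s) - p(s) = s·(6s + 2) - (3s^2 + 2s - 7) = 3s^2 + 7.
N(-3) = 34.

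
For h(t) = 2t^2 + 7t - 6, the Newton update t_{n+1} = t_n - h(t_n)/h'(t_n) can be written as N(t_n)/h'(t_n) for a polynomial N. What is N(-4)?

38

h'(t) = 4t + 7.
N(t) = t·h'(t) - h(t) = t·(4t + 7) - (2t^2 + 7t - 6) = 2t^2 + 6.
N(-4) = 38.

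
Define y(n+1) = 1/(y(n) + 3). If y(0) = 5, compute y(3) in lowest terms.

y(1) = 1/(5 + 3) = 1/8.
y(2) = 1/(1/8 + 3) = 8/25.
y(3) = 1/(8/25 + 3) = 25/83.

25/83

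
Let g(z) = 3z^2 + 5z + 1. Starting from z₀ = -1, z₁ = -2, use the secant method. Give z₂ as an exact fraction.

g(-1) = -1, g(-2) = 3. z₂ = (-2) - 3·((-2) - (-1))/(3 - (-1)) = -5/4.

-5/4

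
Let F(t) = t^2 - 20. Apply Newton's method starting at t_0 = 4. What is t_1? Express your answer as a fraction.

F'(t) = 2t.
F(4) = -4, F'(4) = 8, so t_1 = 4 - (-4)/8 = 9/2.

9/2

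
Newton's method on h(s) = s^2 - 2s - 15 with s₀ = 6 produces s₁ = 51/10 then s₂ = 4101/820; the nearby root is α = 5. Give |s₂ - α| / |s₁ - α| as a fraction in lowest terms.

s₁ - α = 51/10 - 5 = 1/10, so |s₁ - α| = 1/10.
s₂ - α = 4101/820 - 5 = 1/820, so |s₂ - α| = 1/820.
Ratio = (1/820) / (1/10) = 1/82.

1/82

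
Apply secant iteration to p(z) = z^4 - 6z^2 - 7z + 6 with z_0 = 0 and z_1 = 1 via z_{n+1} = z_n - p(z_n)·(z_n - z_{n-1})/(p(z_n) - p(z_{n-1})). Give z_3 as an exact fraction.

p(0) = 6, p(1) = -6. z_2 = 1 - (-6)·(1 - 0)/((-6) - 6) = 1/2.
p(1) = -6, p(1/2) = 17/16. z_3 = (1/2) - (17/16)·((1/2) - 1)/((17/16) - (-6)) = 65/113.

65/113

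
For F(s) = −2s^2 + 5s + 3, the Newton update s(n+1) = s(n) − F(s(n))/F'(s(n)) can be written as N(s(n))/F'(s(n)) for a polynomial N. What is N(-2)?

−11

F'(s) = −4s + 5.
N(s) = s·F'(s) − F(s) = s·(−4s + 5) − (−2s^2 + 5s + 3) = −2s^2 − 3.
N(-2) = −11.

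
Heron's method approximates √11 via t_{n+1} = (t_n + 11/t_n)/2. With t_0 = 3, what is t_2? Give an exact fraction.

t_1 = (3 + 11/3)/2 = 10/3.
t_2 = (10/3 + 11/(10/3))/2 = 199/60.

199/60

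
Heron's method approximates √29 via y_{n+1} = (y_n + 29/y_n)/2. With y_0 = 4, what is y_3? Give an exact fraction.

30095761/5588640

y_1 = (4 + 29/4)/2 = 45/8.
y_2 = (45/8 + 29/(45/8))/2 = 3881/720.
y_3 = (3881/720 + 29/(3881/720))/2 = 30095761/5588640.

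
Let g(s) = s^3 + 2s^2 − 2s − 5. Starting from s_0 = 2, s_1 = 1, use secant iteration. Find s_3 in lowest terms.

1325/841

g(2) = 7, g(1) = −4. s_2 = 1 − (−4)·(1 − 2)/((−4) − 7) = 15/11.
g(1) = −4, g(15/11) = −1960/1331. s_3 = (15/11) − (−1960/1331)·((15/11) − 1)/((−1960/1331) − (−4)) = 1325/841.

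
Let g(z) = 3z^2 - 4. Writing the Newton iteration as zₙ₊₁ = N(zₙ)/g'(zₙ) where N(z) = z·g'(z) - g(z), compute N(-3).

31

g'(z) = 6z.
N(z) = z·g'(z) - g(z) = z·(6z) - (3z^2 - 4) = 3z^2 + 4.
N(-3) = 31.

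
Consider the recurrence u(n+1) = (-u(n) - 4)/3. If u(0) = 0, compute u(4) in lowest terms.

u(1) = (-0 - 4)/3 = -4/3.
u(2) = (-(-4/3) - 4)/3 = -8/9.
u(3) = (-(-8/9) - 4)/3 = -28/27.
u(4) = (-(-28/27) - 4)/3 = -80/81.

-80/81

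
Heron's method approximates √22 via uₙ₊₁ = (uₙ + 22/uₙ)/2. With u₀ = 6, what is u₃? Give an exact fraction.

5330977/1136568

u₁ = (6 + 22/6)/2 = 29/6.
u₂ = (29/6 + 22/(29/6))/2 = 1633/348.
u₃ = (1633/348 + 22/(1633/348))/2 = 5330977/1136568.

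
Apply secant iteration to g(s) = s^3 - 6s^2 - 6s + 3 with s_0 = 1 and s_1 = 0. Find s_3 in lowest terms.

g(1) = -8, g(0) = 3. s_2 = 0 - 3·(0 - 1)/(3 - (-8)) = 3/11.
g(0) = 3, g(3/11) = 1248/1331. s_3 = (3/11) - (1248/1331)·((3/11) - 0)/((1248/1331) - 3) = 121/305.

121/305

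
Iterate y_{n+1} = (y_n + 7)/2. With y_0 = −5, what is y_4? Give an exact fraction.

25/4

y_1 = ((−5) + 7)/2 = 1.
y_2 = (1 + 7)/2 = 4.
y_3 = (4 + 7)/2 = 11/2.
y_4 = ((11/2) + 7)/2 = 25/4.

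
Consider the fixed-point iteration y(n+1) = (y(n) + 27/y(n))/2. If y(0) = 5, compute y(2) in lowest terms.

y(1) = (5 + 27/5)/2 = 26/5.
y(2) = (26/5 + 27/(26/5))/2 = 1351/260.

1351/260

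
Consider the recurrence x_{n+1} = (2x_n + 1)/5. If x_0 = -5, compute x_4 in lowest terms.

x_1 = (2·(-5) + 1)/5 = -9/5.
x_2 = (2·(-9/5) + 1)/5 = -13/25.
x_3 = (2·(-13/25) + 1)/5 = -1/125.
x_4 = (2·(-1/125) + 1)/5 = 123/625.

123/625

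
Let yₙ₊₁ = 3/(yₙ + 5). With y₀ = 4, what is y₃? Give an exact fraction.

y₁ = 3/(4 + 5) = 1/3.
y₂ = 3/(1/3 + 5) = 9/16.
y₃ = 3/(9/16 + 5) = 48/89.

48/89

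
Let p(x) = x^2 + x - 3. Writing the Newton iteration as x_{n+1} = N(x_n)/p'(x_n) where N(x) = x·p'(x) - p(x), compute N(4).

p'(x) = 2x + 1.
N(x) = x·p'(x) - p(x) = x·(2x + 1) - (x^2 + x - 3) = x^2 + 3.
N(4) = 19.

19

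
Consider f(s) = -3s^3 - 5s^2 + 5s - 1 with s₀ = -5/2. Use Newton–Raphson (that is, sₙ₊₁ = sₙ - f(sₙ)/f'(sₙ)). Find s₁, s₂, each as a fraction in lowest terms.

s₁ = -254/105, s₂ = -7289901/3019555

f'(s) = -9s^2 - 10s + 5.
f(-5/2) = 17/8, f'(-5/2) = -105/4, so s₁ = (-5/2) - (17/8)/(-105/4) = -254/105.
f(-254/105) = 43639/385875, f'(-254/105) = -86273/3675, so s₂ = (-254/105) - (43639/385875)/(-86273/3675) = -7289901/3019555.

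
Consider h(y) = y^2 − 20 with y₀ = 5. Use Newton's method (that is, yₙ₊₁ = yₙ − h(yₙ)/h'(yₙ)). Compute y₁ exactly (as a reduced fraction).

h'(y) = 2y.
h(5) = 5, h'(5) = 10, so y₁ = 5 − 5/10 = 9/2.

9/2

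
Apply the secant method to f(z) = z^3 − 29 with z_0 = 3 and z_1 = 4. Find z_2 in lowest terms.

113/37

f(3) = −2, f(4) = 35. z_2 = 4 − 35·(4 − 3)/(35 − (−2)) = 113/37.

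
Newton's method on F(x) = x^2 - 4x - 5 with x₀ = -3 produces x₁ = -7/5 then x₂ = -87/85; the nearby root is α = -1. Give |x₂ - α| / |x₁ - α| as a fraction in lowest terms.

1/17

x₁ - α = -7/5 - (-1) = -7/5 + 1 = -2/5, so |x₁ - α| = 2/5.
x₂ - α = -87/85 - (-1) = -87/85 + 1 = -2/85, so |x₂ - α| = 2/85.
Ratio = (2/85) / (2/5) = 1/17.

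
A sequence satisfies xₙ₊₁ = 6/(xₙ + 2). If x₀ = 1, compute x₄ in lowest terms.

x₁ = 6/(1 + 2) = 2.
x₂ = 6/(2 + 2) = 3/2.
x₃ = 6/(3/2 + 2) = 12/7.
x₄ = 6/(12/7 + 2) = 21/13.

21/13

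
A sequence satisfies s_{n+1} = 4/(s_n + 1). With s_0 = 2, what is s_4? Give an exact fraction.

s_1 = 4/(2 + 1) = 4/3.
s_2 = 4/(4/3 + 1) = 12/7.
s_3 = 4/(12/7 + 1) = 28/19.
s_4 = 4/(28/19 + 1) = 76/47.

76/47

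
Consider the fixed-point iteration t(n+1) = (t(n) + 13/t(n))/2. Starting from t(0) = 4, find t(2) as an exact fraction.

t(1) = (4 + 13/4)/2 = 29/8.
t(2) = (29/8 + 13/(29/8))/2 = 1673/464.

1673/464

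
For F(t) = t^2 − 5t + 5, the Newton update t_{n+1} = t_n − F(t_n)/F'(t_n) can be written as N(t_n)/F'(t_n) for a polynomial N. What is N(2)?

F'(t) = 2t − 5.
N(t) = t·F'(t) − F(t) = t·(2t − 5) − (t^2 − 5t + 5) = t^2 − 5.
N(2) = −1.

−1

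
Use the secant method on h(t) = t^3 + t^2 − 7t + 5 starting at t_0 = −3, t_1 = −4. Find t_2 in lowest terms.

h(−3) = 8, h(−4) = −15. t_2 = (−4) − (−15)·((−4) − (−3))/((−15) − 8) = −77/23.

−77/23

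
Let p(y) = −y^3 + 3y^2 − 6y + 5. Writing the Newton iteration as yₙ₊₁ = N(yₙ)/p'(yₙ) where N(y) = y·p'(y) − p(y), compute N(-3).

76

p'(y) = −3y^2 + 6y − 6.
N(y) = y·p'(y) − p(y) = y·(−3y^2 + 6y − 6) − (−y^3 + 3y^2 − 6y + 5) = −2y^3 + 3y^2 − 5.
N(-3) = 76.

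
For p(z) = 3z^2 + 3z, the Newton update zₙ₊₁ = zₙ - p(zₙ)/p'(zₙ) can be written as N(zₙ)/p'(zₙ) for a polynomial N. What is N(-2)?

12

p'(z) = 6z + 3.
N(z) = z·p'(z) - p(z) = z·(6z + 3) - (3z^2 + 3z) = 3z^2.
N(-2) = 12.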